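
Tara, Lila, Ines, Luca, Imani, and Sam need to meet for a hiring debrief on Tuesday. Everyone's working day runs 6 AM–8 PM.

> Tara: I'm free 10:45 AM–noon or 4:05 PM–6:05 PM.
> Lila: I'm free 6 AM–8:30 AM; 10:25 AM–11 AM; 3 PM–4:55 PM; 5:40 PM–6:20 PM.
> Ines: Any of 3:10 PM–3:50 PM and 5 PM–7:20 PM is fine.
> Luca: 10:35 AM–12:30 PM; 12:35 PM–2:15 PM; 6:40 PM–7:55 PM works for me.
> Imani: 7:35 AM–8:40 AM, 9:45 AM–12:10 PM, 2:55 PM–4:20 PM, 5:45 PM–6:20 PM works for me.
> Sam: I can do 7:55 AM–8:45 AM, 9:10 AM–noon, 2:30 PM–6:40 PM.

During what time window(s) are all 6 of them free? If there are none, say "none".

none

Tara ∩ Lila: 10:45-11:00, 16:05-16:55, 17:40-18:05.
Tara ∩ Lila ∩ Ines: 17:40-18:05.
Tara ∩ Lila ∩ Ines ∩ Luca: ∅.
Tara ∩ Lila ∩ Ines ∩ Luca ∩ Imani: ∅.
Tara ∩ Lila ∩ Ines ∩ Luca ∩ Imani ∩ Sam: ∅.
There is no time when everyone is free.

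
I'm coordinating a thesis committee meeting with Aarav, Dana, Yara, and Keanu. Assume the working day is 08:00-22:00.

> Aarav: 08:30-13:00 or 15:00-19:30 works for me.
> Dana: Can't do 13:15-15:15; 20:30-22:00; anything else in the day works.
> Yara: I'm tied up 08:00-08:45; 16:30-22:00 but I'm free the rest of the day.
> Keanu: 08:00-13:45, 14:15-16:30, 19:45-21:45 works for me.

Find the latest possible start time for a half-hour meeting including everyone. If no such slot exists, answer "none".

Aarav free: 08:30-13:00, 15:00-19:30.
Dana free: 08:00-13:15, 15:15-20:30 (invert busy blocks within the working day).
Yara free: 08:45-16:30 (invert busy blocks within the working day).
Keanu free: 08:00-13:45, 14:15-16:30, 19:45-21:45.
Aarav ∩ Dana: 08:30-13:00, 15:15-19:30.
Aarav ∩ Dana ∩ Yara: 08:45-13:00, 15:15-16:30.
Aarav ∩ Dana ∩ Yara ∩ Keanu: 08:45-13:00, 15:15-16:30.
The last common window of at least 30 minutes is 15:15-16:30; a 30-minute meeting can start as late as 16:00 and still end by 16:30.

16:00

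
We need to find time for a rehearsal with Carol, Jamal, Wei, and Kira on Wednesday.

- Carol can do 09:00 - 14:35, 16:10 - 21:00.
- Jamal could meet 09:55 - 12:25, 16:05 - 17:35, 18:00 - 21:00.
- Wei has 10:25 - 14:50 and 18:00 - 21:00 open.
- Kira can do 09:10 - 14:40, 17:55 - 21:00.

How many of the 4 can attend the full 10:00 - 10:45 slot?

3

Carol, Jamal, and Kira can make the full 10:00-10:45 slot — that's 3.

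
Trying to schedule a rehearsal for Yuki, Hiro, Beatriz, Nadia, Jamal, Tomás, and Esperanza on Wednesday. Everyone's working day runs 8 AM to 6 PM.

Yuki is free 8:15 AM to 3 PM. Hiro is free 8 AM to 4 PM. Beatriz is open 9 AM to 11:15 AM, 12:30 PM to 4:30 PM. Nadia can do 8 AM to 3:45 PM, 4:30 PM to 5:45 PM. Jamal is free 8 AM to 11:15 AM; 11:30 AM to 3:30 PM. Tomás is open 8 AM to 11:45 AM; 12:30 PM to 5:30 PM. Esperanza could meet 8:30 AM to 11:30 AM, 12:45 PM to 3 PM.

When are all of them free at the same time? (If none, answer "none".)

Yuki ∩ Hiro: 08:15-15:00.
Yuki ∩ Hiro ∩ Beatriz: 09:00-11:15, 12:30-15:00.
Yuki ∩ Hiro ∩ Beatriz ∩ Nadia: 09:00-11:15, 12:30-15:00.
Yuki ∩ Hiro ∩ Beatriz ∩ Nadia ∩ Jamal: 09:00-11:15, 12:30-15:00.
Yuki ∩ Hiro ∩ Beatriz ∩ Nadia ∩ Jamal ∩ Tomás: 09:00-11:15, 12:30-15:00.
Yuki ∩ Hiro ∩ Beatriz ∩ Nadia ∩ Jamal ∩ Tomás ∩ Esperanza: 09:00-11:15, 12:45-15:00.
Those are the intersection windows.

09:00-11:15, 12:45-15:00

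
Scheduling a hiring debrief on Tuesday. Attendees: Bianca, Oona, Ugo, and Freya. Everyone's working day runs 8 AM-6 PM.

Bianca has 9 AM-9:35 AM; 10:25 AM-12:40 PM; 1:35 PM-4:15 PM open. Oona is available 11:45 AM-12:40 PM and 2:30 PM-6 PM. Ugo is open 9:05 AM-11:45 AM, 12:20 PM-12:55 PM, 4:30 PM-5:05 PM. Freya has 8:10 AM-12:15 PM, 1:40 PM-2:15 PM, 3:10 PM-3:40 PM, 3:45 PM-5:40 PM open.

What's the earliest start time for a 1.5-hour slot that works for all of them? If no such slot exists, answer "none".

Bianca ∩ Oona: 11:45-12:40, 14:30-16:15.
Bianca ∩ Oona ∩ Ugo: 12:20-12:40.
Bianca ∩ Oona ∩ Ugo ∩ Freya: ∅.
There is no time when everyone is free.
No common window is at least 90 minutes long.

none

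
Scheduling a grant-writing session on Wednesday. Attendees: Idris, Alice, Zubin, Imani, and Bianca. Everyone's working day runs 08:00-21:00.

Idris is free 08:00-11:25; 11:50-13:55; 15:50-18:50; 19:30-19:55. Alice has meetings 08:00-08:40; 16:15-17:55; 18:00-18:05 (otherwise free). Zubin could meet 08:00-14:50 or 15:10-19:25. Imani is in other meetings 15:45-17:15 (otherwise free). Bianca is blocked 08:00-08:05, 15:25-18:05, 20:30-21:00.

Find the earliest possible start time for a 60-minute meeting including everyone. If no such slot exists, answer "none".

08:40

Idris free: 08:00-11:25, 11:50-13:55, 15:50-18:50, 19:30-19:55.
Alice free: 08:40-16:15, 17:55-18:00, 18:05-21:00 (invert busy blocks within the working day).
Zubin free: 08:00-14:50, 15:10-19:25.
Imani free: 08:00-15:45, 17:15-21:00 (invert busy blocks within the working day).
Bianca free: 08:05-15:25, 18:05-20:30 (invert busy blocks within the working day).
Idris ∩ Alice: 08:40-11:25, 11:50-13:55, 15:50-16:15, 17:55-18:00, 18:05-18:50, 19:30-19:55.
Idris ∩ Alice ∩ Zubin: 08:40-11:25, 11:50-13:55, 15:50-16:15, 17:55-18:00, 18:05-18:50.
Idris ∩ Alice ∩ Zubin ∩ Imani: 08:40-11:25, 11:50-13:55, 17:55-18:00, 18:05-18:50.
Idris ∩ Alice ∩ Zubin ∩ Imani ∩ Bianca: 08:40-11:25, 11:50-13:55, 18:05-18:50.
So the common availability across everyone is 08:40-11:25, 11:50-13:55, 18:05-18:50.
The first common window of at least 60 minutes is 08:40-11:25, so the earliest start is 08:40.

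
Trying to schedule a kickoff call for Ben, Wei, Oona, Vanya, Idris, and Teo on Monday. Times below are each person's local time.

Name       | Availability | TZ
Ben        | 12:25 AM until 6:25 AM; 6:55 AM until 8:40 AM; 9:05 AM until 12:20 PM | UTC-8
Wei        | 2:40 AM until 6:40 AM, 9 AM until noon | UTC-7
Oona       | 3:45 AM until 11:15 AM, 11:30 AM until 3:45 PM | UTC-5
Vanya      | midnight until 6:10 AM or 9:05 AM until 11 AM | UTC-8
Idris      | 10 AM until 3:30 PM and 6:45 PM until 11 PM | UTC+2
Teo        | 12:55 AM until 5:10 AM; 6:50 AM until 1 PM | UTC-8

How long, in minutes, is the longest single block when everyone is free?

Ben in UTC: 08:25-14:25, 14:55-16:40, 17:05-20:20 (add 8h to convert from UTC-8).
Wei in UTC: 09:40-13:40, 16:00-19:00 (add 7h to convert from UTC-7).
Oona in UTC: 08:45-16:15, 16:30-20:45 (add 5h to convert from UTC-5).
Vanya in UTC: 08:00-14:10, 17:05-19:00 (add 8h to convert from UTC-8).
Idris in UTC: 08:00-13:30, 16:45-21:00 (subtract 2h to convert from UTC+2).
Teo in UTC: 08:55-13:10, 14:50-21:00 (add 8h to convert from UTC-8).
Ben ∩ Wei: 09:40-13:40, 16:00-16:40, 17:05-19:00.
Ben ∩ Wei ∩ Oona: 09:40-13:40, 16:00-16:15, 16:30-16:40, 17:05-19:00.
Ben ∩ Wei ∩ Oona ∩ Vanya: 09:40-13:40, 17:05-19:00.
Ben ∩ Wei ∩ Oona ∩ Vanya ∩ Idris: 09:40-13:30, 17:05-19:00.
Ben ∩ Wei ∩ Oona ∩ Vanya ∩ Idris ∩ Teo: 09:40-13:10, 17:05-19:00.
The longest is 09:40-13:10 at 210 minutes.

210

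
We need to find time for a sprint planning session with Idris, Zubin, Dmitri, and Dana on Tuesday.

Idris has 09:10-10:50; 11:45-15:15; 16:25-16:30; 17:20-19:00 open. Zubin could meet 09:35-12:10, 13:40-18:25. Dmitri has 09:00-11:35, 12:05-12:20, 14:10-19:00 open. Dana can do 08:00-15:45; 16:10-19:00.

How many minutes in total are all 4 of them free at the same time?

215

Idris ∩ Zubin: 09:35-10:50, 11:45-12:10, 13:40-15:15, 16:25-16:30, 17:20-18:25.
Idris ∩ Zubin ∩ Dmitri: 09:35-10:50, 12:05-12:10, 14:10-15:15, 16:25-16:30, 17:20-18:25.
Idris ∩ Zubin ∩ Dmitri ∩ Dana: 09:35-10:50, 12:05-12:10, 14:10-15:15, 16:25-16:30, 17:20-18:25.
Those are the intersection windows.
Summing the common windows: 75 + 5 + 65 + 5 + 65 = 215 minutes.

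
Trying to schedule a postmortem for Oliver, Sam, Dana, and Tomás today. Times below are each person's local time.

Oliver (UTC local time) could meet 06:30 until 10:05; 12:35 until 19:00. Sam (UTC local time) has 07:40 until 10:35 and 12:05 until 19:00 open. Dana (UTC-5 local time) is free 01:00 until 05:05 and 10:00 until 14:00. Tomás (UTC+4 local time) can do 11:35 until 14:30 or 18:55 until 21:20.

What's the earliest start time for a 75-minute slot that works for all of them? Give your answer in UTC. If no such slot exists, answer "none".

07:40

Oliver in UTC: 06:30-10:05, 12:35-19:00.
Sam in UTC: 07:40-10:35, 12:05-19:00.
Dana in UTC: 06:00-10:05, 15:00-19:00 (add 5h to convert from UTC-5).
Tomás in UTC: 07:35-10:30, 14:55-17:20 (subtract 4h to convert from UTC+4).
Oliver ∩ Sam: 07:40-10:05, 12:35-19:00.
Oliver ∩ Sam ∩ Dana: 07:40-10:05, 15:00-19:00.
Oliver ∩ Sam ∩ Dana ∩ Tomás: 07:40-10:05, 15:00-17:20.
The first common window of at least 75 minutes is 07:40-10:05, so the earliest start is 07:40.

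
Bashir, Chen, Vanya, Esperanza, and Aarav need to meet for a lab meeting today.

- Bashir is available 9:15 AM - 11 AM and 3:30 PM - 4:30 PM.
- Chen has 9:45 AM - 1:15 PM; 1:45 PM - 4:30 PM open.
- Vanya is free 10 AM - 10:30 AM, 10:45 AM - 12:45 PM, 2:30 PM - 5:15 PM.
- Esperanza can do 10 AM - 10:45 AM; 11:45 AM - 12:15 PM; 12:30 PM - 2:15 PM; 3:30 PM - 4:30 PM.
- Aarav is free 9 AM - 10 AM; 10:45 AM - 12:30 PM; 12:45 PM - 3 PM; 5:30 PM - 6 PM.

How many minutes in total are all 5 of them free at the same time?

0

Bashir ∩ Chen: 09:45-11:00, 15:30-16:30.
Bashir ∩ Chen ∩ Vanya: 10:00-10:30, 10:45-11:00, 15:30-16:30.
Bashir ∩ Chen ∩ Vanya ∩ Esperanza: 10:00-10:30, 15:30-16:30.
Bashir ∩ Chen ∩ Vanya ∩ Esperanza ∩ Aarav: ∅.
There is no time when everyone is free.
There is no common window, so the total is 0 minutes.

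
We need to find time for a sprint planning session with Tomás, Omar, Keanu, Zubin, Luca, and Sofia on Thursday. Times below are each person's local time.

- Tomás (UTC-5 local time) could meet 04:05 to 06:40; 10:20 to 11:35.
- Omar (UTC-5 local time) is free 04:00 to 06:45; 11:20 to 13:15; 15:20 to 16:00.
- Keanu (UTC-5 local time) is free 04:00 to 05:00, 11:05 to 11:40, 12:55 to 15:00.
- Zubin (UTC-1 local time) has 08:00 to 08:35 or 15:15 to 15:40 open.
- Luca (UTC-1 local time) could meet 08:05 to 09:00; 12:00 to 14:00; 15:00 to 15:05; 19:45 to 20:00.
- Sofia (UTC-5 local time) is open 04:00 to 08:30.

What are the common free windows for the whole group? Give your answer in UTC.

Tomás in UTC: 09:05-11:40, 15:20-16:35 (add 5h to convert from UTC-5).
Omar in UTC: 09:00-11:45, 16:20-18:15, 20:20-21:00 (add 5h to convert from UTC-5).
Keanu in UTC: 09:00-10:00, 16:05-16:40, 17:55-20:00 (add 5h to convert from UTC-5).
Zubin in UTC: 09:00-09:35, 16:15-16:40 (add 1h to convert from UTC-1).
Luca in UTC: 09:05-10:00, 13:00-15:00, 16:00-16:05, 20:45-21:00 (add 1h to convert from UTC-1).
Sofia in UTC: 09:00-13:30 (add 5h to convert from UTC-5).
Tomás ∩ Omar: 09:05-11:40, 16:20-16:35.
Tomás ∩ Omar ∩ Keanu: 09:05-10:00, 16:20-16:35.
Tomás ∩ Omar ∩ Keanu ∩ Zubin: 09:05-09:35, 16:20-16:35.
Tomás ∩ Omar ∩ Keanu ∩ Zubin ∩ Luca: 09:05-09:35.
Tomás ∩ Omar ∩ Keanu ∩ Zubin ∩ Luca ∩ Sofia: 09:05-09:35.
So the common availability across everyone is 09:05-09:35.

09:05-09:35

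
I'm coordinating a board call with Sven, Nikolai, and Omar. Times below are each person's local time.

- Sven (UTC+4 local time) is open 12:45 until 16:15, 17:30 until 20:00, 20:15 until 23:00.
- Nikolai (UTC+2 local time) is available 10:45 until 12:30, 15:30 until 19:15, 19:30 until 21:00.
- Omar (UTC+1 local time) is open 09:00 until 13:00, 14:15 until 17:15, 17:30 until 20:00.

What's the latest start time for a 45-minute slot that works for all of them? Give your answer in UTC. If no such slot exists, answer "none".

18:15

Sven in UTC: 08:45-12:15, 13:30-16:00, 16:15-19:00 (subtract 4h to convert from UTC+4).
Nikolai in UTC: 08:45-10:30, 13:30-17:15, 17:30-19:00 (subtract 2h to convert from UTC+2).
Omar in UTC: 08:00-12:00, 13:15-16:15, 16:30-19:00 (subtract 1h to convert from UTC+1).
Sven ∩ Nikolai: 08:45-10:30, 13:30-16:00, 16:15-17:15, 17:30-19:00.
Sven ∩ Nikolai ∩ Omar: 08:45-10:30, 13:30-16:00, 16:30-17:15, 17:30-19:00.
The last common window of at least 45 minutes is 17:30-19:00; a 45-minute meeting can start as late as 18:15 and still end by 19:00.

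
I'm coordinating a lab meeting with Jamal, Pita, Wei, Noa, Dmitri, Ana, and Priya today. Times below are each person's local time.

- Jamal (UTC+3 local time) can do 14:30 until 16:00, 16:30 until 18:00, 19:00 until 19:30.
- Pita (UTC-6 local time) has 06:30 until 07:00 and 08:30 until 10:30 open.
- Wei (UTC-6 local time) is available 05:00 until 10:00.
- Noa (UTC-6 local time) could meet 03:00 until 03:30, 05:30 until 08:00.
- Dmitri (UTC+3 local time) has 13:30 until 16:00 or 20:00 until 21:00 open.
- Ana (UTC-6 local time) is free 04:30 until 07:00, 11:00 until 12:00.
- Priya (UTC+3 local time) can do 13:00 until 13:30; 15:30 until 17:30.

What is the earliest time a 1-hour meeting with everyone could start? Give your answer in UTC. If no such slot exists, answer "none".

none

Jamal in UTC: 11:30-13:00, 13:30-15:00, 16:00-16:30 (subtract 3h to convert from UTC+3).
Pita in UTC: 12:30-13:00, 14:30-16:30 (add 6h to convert from UTC-6).
Wei in UTC: 11:00-16:00 (add 6h to convert from UTC-6).
Noa in UTC: 09:00-09:30, 11:30-14:00 (add 6h to convert from UTC-6).
Dmitri in UTC: 10:30-13:00, 17:00-18:00 (subtract 3h to convert from UTC+3).
Ana in UTC: 10:30-13:00, 17:00-18:00 (add 6h to convert from UTC-6).
Priya in UTC: 10:00-10:30, 12:30-14:30 (subtract 3h to convert from UTC+3).
Jamal ∩ Pita: 12:30-13:00, 14:30-15:00, 16:00-16:30.
Jamal ∩ Pita ∩ Wei: 12:30-13:00, 14:30-15:00.
Jamal ∩ Pita ∩ Wei ∩ Noa: 12:30-13:00.
Jamal ∩ Pita ∩ Wei ∩ Noa ∩ Dmitri: 12:30-13:00.
Jamal ∩ Pita ∩ Wei ∩ Noa ∩ Dmitri ∩ Ana: 12:30-13:00.
Jamal ∩ Pita ∩ Wei ∩ Noa ∩ Dmitri ∩ Ana ∩ Priya: 12:30-13:00.
No common window is at least 60 minutes long.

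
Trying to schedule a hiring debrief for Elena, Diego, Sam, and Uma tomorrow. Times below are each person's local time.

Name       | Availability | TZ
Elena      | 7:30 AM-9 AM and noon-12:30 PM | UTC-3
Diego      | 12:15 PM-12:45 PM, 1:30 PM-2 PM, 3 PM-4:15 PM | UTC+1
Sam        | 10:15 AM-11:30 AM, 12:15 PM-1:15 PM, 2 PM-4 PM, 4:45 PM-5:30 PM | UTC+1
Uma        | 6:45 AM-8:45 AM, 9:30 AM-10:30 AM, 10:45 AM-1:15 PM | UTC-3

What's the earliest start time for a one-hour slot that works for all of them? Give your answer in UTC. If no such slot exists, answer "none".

none

Elena in UTC: 10:30-12:00, 15:00-15:30 (add 3h to convert from UTC-3).
Diego in UTC: 11:15-11:45, 12:30-13:00, 14:00-15:15 (subtract 1h to convert from UTC+1).
Sam in UTC: 09:15-10:30, 11:15-12:15, 13:00-15:00, 15:45-16:30 (subtract 1h to convert from UTC+1).
Uma in UTC: 09:45-11:45, 12:30-13:30, 13:45-16:15 (add 3h to convert from UTC-3).
Elena ∩ Diego: 11:15-11:45, 15:00-15:15.
Elena ∩ Diego ∩ Sam: 11:15-11:45.
Elena ∩ Diego ∩ Sam ∩ Uma: 11:15-11:45.
So the common availability across everyone is 11:15-11:45.
No common window is at least 60 minutes long.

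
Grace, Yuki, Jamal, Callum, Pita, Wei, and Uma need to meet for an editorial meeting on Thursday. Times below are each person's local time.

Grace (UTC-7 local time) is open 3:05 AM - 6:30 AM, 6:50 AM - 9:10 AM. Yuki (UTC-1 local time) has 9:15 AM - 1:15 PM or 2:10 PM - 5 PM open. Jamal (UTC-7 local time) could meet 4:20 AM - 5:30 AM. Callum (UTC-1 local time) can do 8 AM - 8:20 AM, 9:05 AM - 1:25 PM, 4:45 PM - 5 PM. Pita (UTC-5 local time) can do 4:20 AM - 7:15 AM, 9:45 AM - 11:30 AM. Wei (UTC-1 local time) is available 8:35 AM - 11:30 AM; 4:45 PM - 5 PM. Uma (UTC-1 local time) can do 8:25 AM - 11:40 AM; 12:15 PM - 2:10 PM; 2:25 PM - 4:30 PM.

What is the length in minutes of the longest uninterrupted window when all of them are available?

Grace in UTC: 10:05-13:30, 13:50-16:10 (add 7h to convert from UTC-7).
Yuki in UTC: 10:15-14:15, 15:10-18:00 (add 1h to convert from UTC-1).
Jamal in UTC: 11:20-12:30 (add 7h to convert from UTC-7).
Callum in UTC: 09:00-09:20, 10:05-14:25, 17:45-18:00 (add 1h to convert from UTC-1).
Pita in UTC: 09:20-12:15, 14:45-16:30 (add 5h to convert from UTC-5).
Wei in UTC: 09:35-12:30, 17:45-18:00 (add 1h to convert from UTC-1).
Uma in UTC: 09:25-12:40, 13:15-15:10, 15:25-17:30 (add 1h to convert from UTC-1).
Grace ∩ Yuki: 10:15-13:30, 13:50-14:15, 15:10-16:10.
Grace ∩ Yuki ∩ Jamal: 11:20-12:30.
Grace ∩ Yuki ∩ Jamal ∩ Callum: 11:20-12:30.
Grace ∩ Yuki ∩ Jamal ∩ Callum ∩ Pita: 11:20-12:15.
Grace ∩ Yuki ∩ Jamal ∩ Callum ∩ Pita ∩ Wei: 11:20-12:15.
Grace ∩ Yuki ∩ Jamal ∩ Callum ∩ Pita ∩ Wei ∩ Uma: 11:20-12:15.
The longest is 11:20-12:15 at 55 minutes.

55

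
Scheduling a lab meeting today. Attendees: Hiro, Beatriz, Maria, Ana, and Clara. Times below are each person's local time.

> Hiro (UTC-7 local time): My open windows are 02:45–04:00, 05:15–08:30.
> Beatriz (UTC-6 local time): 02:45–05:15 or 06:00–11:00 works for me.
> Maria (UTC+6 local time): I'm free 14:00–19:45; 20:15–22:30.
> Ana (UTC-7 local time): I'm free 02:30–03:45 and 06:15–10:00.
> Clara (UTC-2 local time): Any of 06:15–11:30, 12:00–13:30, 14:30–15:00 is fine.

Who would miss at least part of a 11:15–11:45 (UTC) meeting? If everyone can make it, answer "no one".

Ana, Beatriz, Hiro

Hiro in UTC: 09:45-11:00, 12:15-15:30 (add 7h to convert from UTC-7).
Beatriz in UTC: 08:45-11:15, 12:00-17:00 (add 6h to convert from UTC-6).
Maria in UTC: 08:00-13:45, 14:15-16:30 (subtract 6h to convert from UTC+6).
Ana in UTC: 09:30-10:45, 13:15-17:00 (add 7h to convert from UTC-7).
Clara in UTC: 08:15-13:30, 14:00-15:30, 16:30-17:00 (add 2h to convert from UTC-2).
Hiro: not fully free for 11:15-11:45. Beatriz: not fully free for 11:15-11:45. Maria: free for 11:15-11:45. Ana: not fully free for 11:15-11:45. Clara: free for 11:15-11:45.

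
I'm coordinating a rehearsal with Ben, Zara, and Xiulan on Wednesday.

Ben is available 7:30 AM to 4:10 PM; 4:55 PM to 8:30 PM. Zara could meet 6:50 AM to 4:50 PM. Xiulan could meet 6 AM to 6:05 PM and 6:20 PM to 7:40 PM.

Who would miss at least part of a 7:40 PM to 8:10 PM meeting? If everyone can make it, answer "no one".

Ben: free for 19:40-20:10. Zara: not fully free for 19:40-20:10. Xiulan: not fully free for 19:40-20:10.

Xiulan, Zara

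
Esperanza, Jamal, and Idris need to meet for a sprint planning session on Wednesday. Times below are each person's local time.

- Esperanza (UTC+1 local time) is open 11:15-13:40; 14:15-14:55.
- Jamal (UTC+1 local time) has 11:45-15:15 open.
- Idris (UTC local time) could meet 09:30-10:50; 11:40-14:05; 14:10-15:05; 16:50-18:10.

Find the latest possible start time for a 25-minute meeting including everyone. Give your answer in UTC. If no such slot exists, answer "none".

Esperanza in UTC: 10:15-12:40, 13:15-13:55 (subtract 1h to convert from UTC+1).
Jamal in UTC: 10:45-14:15 (subtract 1h to convert from UTC+1).
Idris in UTC: 09:30-10:50, 11:40-14:05, 14:10-15:05, 16:50-18:10.
Esperanza ∩ Jamal: 10:45-12:40, 13:15-13:55.
Esperanza ∩ Jamal ∩ Idris: 10:45-10:50, 11:40-12:40, 13:15-13:55.
The last common window of at least 25 minutes is 13:15-13:55; a 25-minute meeting can start as late as 13:30 and still end by 13:55.

13:30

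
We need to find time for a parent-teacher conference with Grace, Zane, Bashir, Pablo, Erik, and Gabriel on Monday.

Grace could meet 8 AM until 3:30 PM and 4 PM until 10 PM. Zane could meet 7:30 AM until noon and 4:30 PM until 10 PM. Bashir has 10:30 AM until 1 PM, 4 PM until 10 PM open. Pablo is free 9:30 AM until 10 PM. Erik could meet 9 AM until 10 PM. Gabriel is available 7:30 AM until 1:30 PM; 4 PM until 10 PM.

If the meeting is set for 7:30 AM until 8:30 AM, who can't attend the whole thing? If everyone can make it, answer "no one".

Grace: not fully free for 07:30-08:30. Zane: free for 07:30-08:30. Bashir: not fully free for 07:30-08:30. Pablo: not fully free for 07:30-08:30. Erik: not fully free for 07:30-08:30. Gabriel: free for 07:30-08:30.

Bashir, Erik, Grace, Pablo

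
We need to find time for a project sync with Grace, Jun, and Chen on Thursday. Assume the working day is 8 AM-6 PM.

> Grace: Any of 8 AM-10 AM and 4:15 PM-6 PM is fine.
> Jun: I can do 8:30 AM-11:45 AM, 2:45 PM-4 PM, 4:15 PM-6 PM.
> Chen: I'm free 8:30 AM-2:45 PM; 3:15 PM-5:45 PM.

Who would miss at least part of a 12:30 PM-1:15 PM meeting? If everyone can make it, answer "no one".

Grace: not fully free for 12:30-13:15. Jun: not fully free for 12:30-13:15. Chen: free for 12:30-13:15.

Grace, Jun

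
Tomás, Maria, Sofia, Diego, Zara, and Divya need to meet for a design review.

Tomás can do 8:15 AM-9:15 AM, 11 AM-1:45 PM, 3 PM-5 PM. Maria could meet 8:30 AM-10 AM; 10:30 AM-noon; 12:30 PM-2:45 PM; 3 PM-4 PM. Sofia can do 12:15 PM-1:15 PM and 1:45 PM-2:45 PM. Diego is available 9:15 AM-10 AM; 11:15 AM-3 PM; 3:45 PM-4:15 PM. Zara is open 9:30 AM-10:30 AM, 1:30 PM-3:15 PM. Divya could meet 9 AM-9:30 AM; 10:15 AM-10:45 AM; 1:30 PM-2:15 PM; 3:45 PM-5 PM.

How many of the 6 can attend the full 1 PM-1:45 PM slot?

3

Tomás, Maria, and Diego can make the full 13:00-13:45 slot — that's 3.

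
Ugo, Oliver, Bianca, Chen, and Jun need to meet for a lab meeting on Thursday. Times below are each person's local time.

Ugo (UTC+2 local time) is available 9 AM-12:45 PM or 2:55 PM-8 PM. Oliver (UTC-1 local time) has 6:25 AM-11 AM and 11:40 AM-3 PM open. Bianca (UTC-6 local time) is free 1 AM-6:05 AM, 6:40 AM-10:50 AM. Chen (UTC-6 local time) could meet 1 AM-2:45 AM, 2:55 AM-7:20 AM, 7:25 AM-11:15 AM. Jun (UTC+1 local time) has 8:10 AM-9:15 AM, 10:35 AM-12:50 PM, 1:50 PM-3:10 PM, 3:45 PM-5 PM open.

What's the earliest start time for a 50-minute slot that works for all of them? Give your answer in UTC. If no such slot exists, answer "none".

Ugo in UTC: 07:00-10:45, 12:55-18:00 (subtract 2h to convert from UTC+2).
Oliver in UTC: 07:25-12:00, 12:40-16:00 (add 1h to convert from UTC-1).
Bianca in UTC: 07:00-12:05, 12:40-16:50 (add 6h to convert from UTC-6).
Chen in UTC: 07:00-08:45, 08:55-13:20, 13:25-17:15 (add 6h to convert from UTC-6).
Jun in UTC: 07:10-08:15, 09:35-11:50, 12:50-14:10, 14:45-16:00 (subtract 1h to convert from UTC+1).
Ugo ∩ Oliver: 07:25-10:45, 12:55-16:00.
Ugo ∩ Oliver ∩ Bianca: 07:25-10:45, 12:55-16:00.
Ugo ∩ Oliver ∩ Bianca ∩ Chen: 07:25-08:45, 08:55-10:45, 12:55-13:20, 13:25-16:00.
Ugo ∩ Oliver ∩ Bianca ∩ Chen ∩ Jun: 07:25-08:15, 09:35-10:45, 12:55-13:20, 13:25-14:10, 14:45-16:00.
Those are the intersection windows.
The first common window of at least 50 minutes is 07:25-08:15, so the earliest start is 07:25.

07:25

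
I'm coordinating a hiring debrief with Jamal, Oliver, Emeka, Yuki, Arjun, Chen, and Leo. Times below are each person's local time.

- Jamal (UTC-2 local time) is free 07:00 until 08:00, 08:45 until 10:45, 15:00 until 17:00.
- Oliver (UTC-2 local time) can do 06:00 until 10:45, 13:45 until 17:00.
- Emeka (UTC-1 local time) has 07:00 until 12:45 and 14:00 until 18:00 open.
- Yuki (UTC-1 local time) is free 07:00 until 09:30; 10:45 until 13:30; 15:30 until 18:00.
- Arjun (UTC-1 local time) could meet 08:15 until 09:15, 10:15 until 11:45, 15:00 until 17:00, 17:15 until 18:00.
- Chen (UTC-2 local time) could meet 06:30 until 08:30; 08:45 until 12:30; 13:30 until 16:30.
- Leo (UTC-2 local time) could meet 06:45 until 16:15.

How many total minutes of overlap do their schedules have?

165

Jamal in UTC: 09:00-10:00, 10:45-12:45, 17:00-19:00 (add 2h to convert from UTC-2).
Oliver in UTC: 08:00-12:45, 15:45-19:00 (add 2h to convert from UTC-2).
Emeka in UTC: 08:00-13:45, 15:00-19:00 (add 1h to convert from UTC-1).
Yuki in UTC: 08:00-10:30, 11:45-14:30, 16:30-19:00 (add 1h to convert from UTC-1).
Arjun in UTC: 09:15-10:15, 11:15-12:45, 16:00-18:00, 18:15-19:00 (add 1h to convert from UTC-1).
Chen in UTC: 08:30-10:30, 10:45-14:30, 15:30-18:30 (add 2h to convert from UTC-2).
Leo in UTC: 08:45-18:15 (add 2h to convert from UTC-2).
Jamal ∩ Oliver: 09:00-10:00, 10:45-12:45, 17:00-19:00.
Jamal ∩ Oliver ∩ Emeka: 09:00-10:00, 10:45-12:45, 17:00-19:00.
Jamal ∩ Oliver ∩ Emeka ∩ Yuki: 09:00-10:00, 11:45-12:45, 17:00-19:00.
Jamal ∩ Oliver ∩ Emeka ∩ Yuki ∩ Arjun: 09:15-10:00, 11:45-12:45, 17:00-18:00, 18:15-19:00.
Jamal ∩ Oliver ∩ Emeka ∩ Yuki ∩ Arjun ∩ Chen: 09:15-10:00, 11:45-12:45, 17:00-18:00, 18:15-18:30.
Jamal ∩ Oliver ∩ Emeka ∩ Yuki ∩ Arjun ∩ Chen ∩ Leo: 09:15-10:00, 11:45-12:45, 17:00-18:00.
Summing the common windows: 45 + 60 + 60 = 165 minutes.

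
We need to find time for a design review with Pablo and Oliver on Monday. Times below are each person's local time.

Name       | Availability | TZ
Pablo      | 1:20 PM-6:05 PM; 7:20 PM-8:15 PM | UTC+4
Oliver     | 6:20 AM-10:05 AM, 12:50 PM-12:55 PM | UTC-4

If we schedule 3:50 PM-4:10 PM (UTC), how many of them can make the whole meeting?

1

Pablo in UTC: 09:20-14:05, 15:20-16:15 (subtract 4h to convert from UTC+4).
Oliver in UTC: 10:20-14:05, 16:50-16:55 (add 4h to convert from UTC-4).
Pablo can make the full 15:50-16:10 slot — that's 1.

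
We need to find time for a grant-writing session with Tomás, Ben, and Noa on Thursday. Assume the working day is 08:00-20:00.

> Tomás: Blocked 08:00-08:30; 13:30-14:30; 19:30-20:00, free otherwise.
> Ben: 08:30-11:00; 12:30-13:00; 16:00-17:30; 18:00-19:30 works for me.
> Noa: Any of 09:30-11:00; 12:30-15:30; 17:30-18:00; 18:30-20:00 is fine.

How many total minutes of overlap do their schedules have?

Tomás free: 08:30-13:30, 14:30-19:30 (invert busy blocks within the working day).
Ben free: 08:30-11:00, 12:30-13:00, 16:00-17:30, 18:00-19:30.
Noa free: 09:30-11:00, 12:30-15:30, 17:30-18:00, 18:30-20:00.
Tomás ∩ Ben: 08:30-11:00, 12:30-13:00, 16:00-17:30, 18:00-19:30.
Tomás ∩ Ben ∩ Noa: 09:30-11:00, 12:30-13:00, 18:30-19:30.
Summing the common windows: 90 + 30 + 60 = 180 minutes.

180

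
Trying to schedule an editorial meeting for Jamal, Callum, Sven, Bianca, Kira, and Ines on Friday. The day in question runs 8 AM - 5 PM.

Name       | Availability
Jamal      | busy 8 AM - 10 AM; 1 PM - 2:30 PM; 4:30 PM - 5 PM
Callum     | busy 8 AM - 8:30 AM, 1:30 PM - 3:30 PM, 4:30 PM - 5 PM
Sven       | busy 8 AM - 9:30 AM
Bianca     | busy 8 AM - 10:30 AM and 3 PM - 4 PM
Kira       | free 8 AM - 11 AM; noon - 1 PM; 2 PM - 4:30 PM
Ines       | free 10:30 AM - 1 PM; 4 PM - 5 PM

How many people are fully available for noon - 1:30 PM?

Jamal free: 10:00-13:00, 14:30-16:30 (invert busy blocks within the working day).
Callum free: 08:30-13:30, 15:30-16:30 (invert busy blocks within the working day).
Sven free: 09:30-17:00 (invert busy blocks within the working day).
Bianca free: 10:30-15:00, 16:00-17:00 (invert busy blocks within the working day).
Kira free: 08:00-11:00, 12:00-13:00, 14:00-16:30.
Ines free: 10:30-13:00, 16:00-17:00.
Callum, Sven, and Bianca can make the full 12:00-13:30 slot — that's 3.

3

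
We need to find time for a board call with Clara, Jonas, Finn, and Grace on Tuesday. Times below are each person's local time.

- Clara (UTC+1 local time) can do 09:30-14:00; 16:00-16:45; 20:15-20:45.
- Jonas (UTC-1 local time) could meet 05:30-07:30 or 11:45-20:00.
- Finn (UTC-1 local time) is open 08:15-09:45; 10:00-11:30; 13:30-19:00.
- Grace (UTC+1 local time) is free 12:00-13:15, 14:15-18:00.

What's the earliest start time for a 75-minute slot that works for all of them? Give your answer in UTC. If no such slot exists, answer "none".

none

Clara in UTC: 08:30-13:00, 15:00-15:45, 19:15-19:45 (subtract 1h to convert from UTC+1).
Jonas in UTC: 06:30-08:30, 12:45-21:00 (add 1h to convert from UTC-1).
Finn in UTC: 09:15-10:45, 11:00-12:30, 14:30-20:00 (add 1h to convert from UTC-1).
Grace in UTC: 11:00-12:15, 13:15-17:00 (subtract 1h to convert from UTC+1).
Clara ∩ Jonas: 12:45-13:00, 15:00-15:45, 19:15-19:45.
Clara ∩ Jonas ∩ Finn: 15:00-15:45, 19:15-19:45.
Clara ∩ Jonas ∩ Finn ∩ Grace: 15:00-15:45.
Those are the intersection windows.
No common window is at least 75 minutes long.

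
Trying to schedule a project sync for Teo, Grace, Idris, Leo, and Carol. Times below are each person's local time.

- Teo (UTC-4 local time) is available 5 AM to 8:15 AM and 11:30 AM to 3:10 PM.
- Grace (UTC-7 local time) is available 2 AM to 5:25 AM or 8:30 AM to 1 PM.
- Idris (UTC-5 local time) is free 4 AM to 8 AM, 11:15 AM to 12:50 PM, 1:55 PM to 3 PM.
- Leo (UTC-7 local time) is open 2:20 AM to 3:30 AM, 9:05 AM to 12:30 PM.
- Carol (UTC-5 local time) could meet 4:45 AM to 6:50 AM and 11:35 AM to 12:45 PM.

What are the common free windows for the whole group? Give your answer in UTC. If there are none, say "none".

09:45-10:30, 16:35-17:45

Teo in UTC: 09:00-12:15, 15:30-19:10 (add 4h to convert from UTC-4).
Grace in UTC: 09:00-12:25, 15:30-20:00 (add 7h to convert from UTC-7).
Idris in UTC: 09:00-13:00, 16:15-17:50, 18:55-20:00 (add 5h to convert from UTC-5).
Leo in UTC: 09:20-10:30, 16:05-19:30 (add 7h to convert from UTC-7).
Carol in UTC: 09:45-11:50, 16:35-17:45 (add 5h to convert from UTC-5).
Teo ∩ Grace: 09:00-12:15, 15:30-19:10.
Teo ∩ Grace ∩ Idris: 09:00-12:15, 16:15-17:50, 18:55-19:10.
Teo ∩ Grace ∩ Idris ∩ Leo: 09:20-10:30, 16:15-17:50, 18:55-19:10.
Teo ∩ Grace ∩ Idris ∩ Leo ∩ Carol: 09:45-10:30, 16:35-17:45.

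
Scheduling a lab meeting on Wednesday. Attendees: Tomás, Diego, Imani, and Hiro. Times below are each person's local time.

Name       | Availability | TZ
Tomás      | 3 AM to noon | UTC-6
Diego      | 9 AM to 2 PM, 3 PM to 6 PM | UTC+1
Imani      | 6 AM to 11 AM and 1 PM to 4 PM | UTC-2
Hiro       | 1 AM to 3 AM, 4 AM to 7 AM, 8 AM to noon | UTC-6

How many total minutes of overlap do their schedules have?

Tomás in UTC: 09:00-18:00 (add 6h to convert from UTC-6).
Diego in UTC: 08:00-13:00, 14:00-17:00 (subtract 1h to convert from UTC+1).
Imani in UTC: 08:00-13:00, 15:00-18:00 (add 2h to convert from UTC-2).
Hiro in UTC: 07:00-09:00, 10:00-13:00, 14:00-18:00 (add 6h to convert from UTC-6).
Tomás ∩ Diego: 09:00-13:00, 14:00-17:00.
Tomás ∩ Diego ∩ Imani: 09:00-13:00, 15:00-17:00.
Tomás ∩ Diego ∩ Imani ∩ Hiro: 10:00-13:00, 15:00-17:00.
So the common availability across everyone is 10:00-13:00, 15:00-17:00.
Summing the common windows: 180 + 120 = 300 minutes.

300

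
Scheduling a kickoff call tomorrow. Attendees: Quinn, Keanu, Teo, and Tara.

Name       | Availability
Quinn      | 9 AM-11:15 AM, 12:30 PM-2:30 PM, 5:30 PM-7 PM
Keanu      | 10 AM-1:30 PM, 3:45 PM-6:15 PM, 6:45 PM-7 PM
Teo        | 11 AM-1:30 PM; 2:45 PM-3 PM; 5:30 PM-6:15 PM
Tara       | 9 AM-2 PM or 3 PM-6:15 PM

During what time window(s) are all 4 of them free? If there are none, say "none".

Quinn ∩ Keanu: 10:00-11:15, 12:30-13:30, 17:30-18:15, 18:45-19:00.
Quinn ∩ Keanu ∩ Teo: 11:00-11:15, 12:30-13:30, 17:30-18:15.
Quinn ∩ Keanu ∩ Teo ∩ Tara: 11:00-11:15, 12:30-13:30, 17:30-18:15.
Those are the intersection windows.

11:00-11:15, 12:30-13:30, 17:30-18:15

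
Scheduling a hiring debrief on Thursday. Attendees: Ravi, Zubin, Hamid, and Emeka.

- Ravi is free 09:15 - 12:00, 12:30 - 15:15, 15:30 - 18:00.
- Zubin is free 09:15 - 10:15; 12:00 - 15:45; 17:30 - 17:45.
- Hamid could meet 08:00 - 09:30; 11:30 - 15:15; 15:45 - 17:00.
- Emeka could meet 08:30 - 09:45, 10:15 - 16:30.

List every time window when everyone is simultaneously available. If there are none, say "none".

09:15-09:30, 12:30-15:15

Ravi ∩ Zubin: 09:15-10:15, 12:30-15:15, 15:30-15:45, 17:30-17:45.
Ravi ∩ Zubin ∩ Hamid: 09:15-09:30, 12:30-15:15.
Ravi ∩ Zubin ∩ Hamid ∩ Emeka: 09:15-09:30, 12:30-15:15.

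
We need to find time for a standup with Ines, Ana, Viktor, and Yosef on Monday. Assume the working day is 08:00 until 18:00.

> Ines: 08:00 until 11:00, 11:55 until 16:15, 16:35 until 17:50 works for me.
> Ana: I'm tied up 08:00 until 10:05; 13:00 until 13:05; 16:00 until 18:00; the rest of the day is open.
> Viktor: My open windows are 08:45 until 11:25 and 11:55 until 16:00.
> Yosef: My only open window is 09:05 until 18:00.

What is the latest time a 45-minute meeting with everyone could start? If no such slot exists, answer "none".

Ines free: 08:00-11:00, 11:55-16:15, 16:35-17:50.
Ana free: 10:05-13:00, 13:05-16:00 (invert busy blocks within the working day).
Viktor free: 08:45-11:25, 11:55-16:00.
Yosef free: 09:05-18:00.
Ines ∩ Ana: 10:05-11:00, 11:55-13:00, 13:05-16:00.
Ines ∩ Ana ∩ Viktor: 10:05-11:00, 11:55-13:00, 13:05-16:00.
Ines ∩ Ana ∩ Viktor ∩ Yosef: 10:05-11:00, 11:55-13:00, 13:05-16:00.
So the common availability across everyone is 10:05-11:00, 11:55-13:00, 13:05-16:00.
The last common window of at least 45 minutes is 13:05-16:00; a 45-minute meeting can start as late as 15:15 and still end by 16:00.

15:15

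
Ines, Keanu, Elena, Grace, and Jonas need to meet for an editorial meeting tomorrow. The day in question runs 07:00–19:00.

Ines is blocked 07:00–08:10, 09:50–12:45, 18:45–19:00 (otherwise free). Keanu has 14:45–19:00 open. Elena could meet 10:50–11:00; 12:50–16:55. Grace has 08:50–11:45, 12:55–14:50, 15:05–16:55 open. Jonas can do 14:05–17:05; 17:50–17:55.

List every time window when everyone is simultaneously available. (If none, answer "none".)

Ines free: 08:10-09:50, 12:45-18:45 (invert busy blocks within the working day).
Keanu free: 14:45-19:00.
Elena free: 10:50-11:00, 12:50-16:55.
Grace free: 08:50-11:45, 12:55-14:50, 15:05-16:55.
Jonas free: 14:05-17:05, 17:50-17:55.
Ines ∩ Keanu: 14:45-18:45.
Ines ∩ Keanu ∩ Elena: 14:45-16:55.
Ines ∩ Keanu ∩ Elena ∩ Grace: 14:45-14:50, 15:05-16:55.
Ines ∩ Keanu ∩ Elena ∩ Grace ∩ Jonas: 14:45-14:50, 15:05-16:55.

14:45-14:50, 15:05-16:55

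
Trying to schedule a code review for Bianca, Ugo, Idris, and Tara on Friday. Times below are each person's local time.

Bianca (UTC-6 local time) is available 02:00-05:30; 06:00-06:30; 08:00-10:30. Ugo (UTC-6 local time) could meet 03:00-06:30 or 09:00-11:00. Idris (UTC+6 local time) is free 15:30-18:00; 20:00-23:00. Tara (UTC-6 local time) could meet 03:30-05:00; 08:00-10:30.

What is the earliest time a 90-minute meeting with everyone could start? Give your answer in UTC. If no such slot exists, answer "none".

Bianca in UTC: 08:00-11:30, 12:00-12:30, 14:00-16:30 (add 6h to convert from UTC-6).
Ugo in UTC: 09:00-12:30, 15:00-17:00 (add 6h to convert from UTC-6).
Idris in UTC: 09:30-12:00, 14:00-17:00 (subtract 6h to convert from UTC+6).
Tara in UTC: 09:30-11:00, 14:00-16:30 (add 6h to convert from UTC-6).
Bianca ∩ Ugo: 09:00-11:30, 12:00-12:30, 15:00-16:30.
Bianca ∩ Ugo ∩ Idris: 09:30-11:30, 15:00-16:30.
Bianca ∩ Ugo ∩ Idris ∩ Tara: 09:30-11:00, 15:00-16:30.
So the common availability across everyone is 09:30-11:00, 15:00-16:30.
The first common window of at least 90 minutes is 09:30-11:00, so the earliest start is 09:30.

09:30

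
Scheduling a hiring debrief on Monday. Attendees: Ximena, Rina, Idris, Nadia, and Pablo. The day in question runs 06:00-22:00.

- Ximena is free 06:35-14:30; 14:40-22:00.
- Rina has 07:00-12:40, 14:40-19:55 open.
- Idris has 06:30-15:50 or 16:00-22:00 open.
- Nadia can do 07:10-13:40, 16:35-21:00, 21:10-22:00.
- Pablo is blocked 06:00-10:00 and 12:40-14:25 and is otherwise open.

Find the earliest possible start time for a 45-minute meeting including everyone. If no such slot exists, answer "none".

Ximena free: 06:35-14:30, 14:40-22:00.
Rina free: 07:00-12:40, 14:40-19:55.
Idris free: 06:30-15:50, 16:00-22:00.
Nadia free: 07:10-13:40, 16:35-21:00, 21:10-22:00.
Pablo free: 10:00-12:40, 14:25-22:00 (invert busy blocks within the working day).
Ximena ∩ Rina: 07:00-12:40, 14:40-19:55.
Ximena ∩ Rina ∩ Idris: 07:00-12:40, 14:40-15:50, 16:00-19:55.
Ximena ∩ Rina ∩ Idris ∩ Nadia: 07:10-12:40, 16:35-19:55.
Ximena ∩ Rina ∩ Idris ∩ Nadia ∩ Pablo: 10:00-12:40, 16:35-19:55.
Those are the intersection windows.
The first common window of at least 45 minutes is 10:00-12:40, so the earliest start is 10:00.

10:00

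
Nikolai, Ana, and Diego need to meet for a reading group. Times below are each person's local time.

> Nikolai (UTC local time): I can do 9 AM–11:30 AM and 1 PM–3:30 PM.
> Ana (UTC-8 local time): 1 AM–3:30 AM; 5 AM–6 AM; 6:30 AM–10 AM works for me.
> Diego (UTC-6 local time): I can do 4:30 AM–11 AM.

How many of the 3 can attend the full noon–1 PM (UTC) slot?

1

Nikolai in UTC: 09:00-11:30, 13:00-15:30.
Ana in UTC: 09:00-11:30, 13:00-14:00, 14:30-18:00 (add 8h to convert from UTC-8).
Diego in UTC: 10:30-17:00 (add 6h to convert from UTC-6).
Diego can make the full 12:00-13:00 slot — that's 1.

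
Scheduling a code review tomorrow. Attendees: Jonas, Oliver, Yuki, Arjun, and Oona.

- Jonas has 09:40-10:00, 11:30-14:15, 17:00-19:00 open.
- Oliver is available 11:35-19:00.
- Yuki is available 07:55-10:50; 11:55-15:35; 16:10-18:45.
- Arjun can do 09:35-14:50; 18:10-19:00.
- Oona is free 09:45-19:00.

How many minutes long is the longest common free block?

Jonas ∩ Oliver: 11:35-14:15, 17:00-19:00.
Jonas ∩ Oliver ∩ Yuki: 11:55-14:15, 17:00-18:45.
Jonas ∩ Oliver ∩ Yuki ∩ Arjun: 11:55-14:15, 18:10-18:45.
Jonas ∩ Oliver ∩ Yuki ∩ Arjun ∩ Oona: 11:55-14:15, 18:10-18:45.
The longest is 11:55-14:15 at 140 minutes.

140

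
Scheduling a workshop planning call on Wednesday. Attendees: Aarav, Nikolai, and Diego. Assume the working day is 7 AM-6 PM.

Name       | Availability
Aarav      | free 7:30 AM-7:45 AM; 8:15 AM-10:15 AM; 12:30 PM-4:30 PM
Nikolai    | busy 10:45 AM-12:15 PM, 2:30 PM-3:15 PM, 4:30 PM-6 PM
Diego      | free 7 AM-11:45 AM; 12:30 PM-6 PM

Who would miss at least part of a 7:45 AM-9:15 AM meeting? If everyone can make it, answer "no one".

Aarav

Aarav free: 07:30-07:45, 08:15-10:15, 12:30-16:30.
Nikolai free: 07:00-10:45, 12:15-14:30, 15:15-16:30 (invert busy blocks within the working day).
Diego free: 07:00-11:45, 12:30-18:00.
Aarav: not fully free for 07:45-09:15. Nikolai: free for 07:45-09:15. Diego: free for 07:45-09:15.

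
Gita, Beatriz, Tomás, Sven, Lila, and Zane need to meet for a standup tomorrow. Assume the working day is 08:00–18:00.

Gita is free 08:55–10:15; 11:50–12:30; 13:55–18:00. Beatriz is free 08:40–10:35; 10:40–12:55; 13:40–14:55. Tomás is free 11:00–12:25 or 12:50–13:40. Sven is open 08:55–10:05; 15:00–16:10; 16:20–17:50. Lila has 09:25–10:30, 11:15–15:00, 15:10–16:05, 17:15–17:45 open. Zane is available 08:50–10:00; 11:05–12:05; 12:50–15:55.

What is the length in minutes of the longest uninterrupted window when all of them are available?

0

Gita ∩ Beatriz: 08:55-10:15, 11:50-12:30, 13:55-14:55.
Gita ∩ Beatriz ∩ Tomás: 11:50-12:25.
Gita ∩ Beatriz ∩ Tomás ∩ Sven: ∅.
Gita ∩ Beatriz ∩ Tomás ∩ Sven ∩ Lila: ∅.
Gita ∩ Beatriz ∩ Tomás ∩ Sven ∩ Lila ∩ Zane: ∅.
There is no time when everyone is free.
No common window exists, so the longest block is 0 minutes.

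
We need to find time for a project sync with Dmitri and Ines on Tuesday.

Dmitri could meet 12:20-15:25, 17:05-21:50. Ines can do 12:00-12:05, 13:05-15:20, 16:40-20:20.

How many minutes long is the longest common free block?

Dmitri ∩ Ines: 13:05-15:20, 17:05-20:20.
The longest is 17:05-20:20 at 195 minutes.

195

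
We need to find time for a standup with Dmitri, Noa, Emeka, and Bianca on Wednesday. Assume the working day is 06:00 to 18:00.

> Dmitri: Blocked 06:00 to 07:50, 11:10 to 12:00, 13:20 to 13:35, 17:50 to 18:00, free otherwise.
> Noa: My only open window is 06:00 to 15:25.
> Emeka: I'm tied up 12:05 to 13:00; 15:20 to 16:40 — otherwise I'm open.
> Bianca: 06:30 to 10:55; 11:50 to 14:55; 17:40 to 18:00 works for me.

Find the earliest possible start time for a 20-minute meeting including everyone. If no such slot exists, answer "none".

07:50

Dmitri free: 07:50-11:10, 12:00-13:20, 13:35-17:50 (invert busy blocks within the working day).
Noa free: 06:00-15:25.
Emeka free: 06:00-12:05, 13:00-15:20, 16:40-18:00 (invert busy blocks within the working day).
Bianca free: 06:30-10:55, 11:50-14:55, 17:40-18:00.
Dmitri ∩ Noa: 07:50-11:10, 12:00-13:20, 13:35-15:25.
Dmitri ∩ Noa ∩ Emeka: 07:50-11:10, 12:00-12:05, 13:00-13:20, 13:35-15:20.
Dmitri ∩ Noa ∩ Emeka ∩ Bianca: 07:50-10:55, 12:00-12:05, 13:00-13:20, 13:35-14:55.
Those are the intersection windows.
The first common window of at least 20 minutes is 07:50-10:55, so the earliest start is 07:50.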